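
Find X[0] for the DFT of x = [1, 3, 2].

X[0] = Σ(n=0 to 2) x[n] · ω_3^0 = Σ x[n]
= (1) + (3) + (2)

X[0] = 6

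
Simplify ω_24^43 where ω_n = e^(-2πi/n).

Since ω_24^24 = 1, powers reduce modulo 24.
43 mod 24 = 19
So ω_24^43 = ω_24^19 = e^(-2πi·19/24)

ω_24^43 = ω_24^19 = 0.2588+0.9659i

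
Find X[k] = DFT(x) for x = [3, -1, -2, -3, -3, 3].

X[k] = Σ(n=0 to 5) x[n] · ω_6^(nk)
where ω_6 = e^(-2πi/6)

Computing each X[k]:
X[0] = -3
X[1] = 9.5000+2.5981i
X[2] = 1.5000+4.3301i
X[3] = -1
X[4] = 1.5000-4.3301i
X[5] = 9.5000-2.5981i

X = [-3, 9.5000+2.5981i, 1.5000+4.3301i, -1, 1.5000-4.3301i, 9.5000-2.5981i]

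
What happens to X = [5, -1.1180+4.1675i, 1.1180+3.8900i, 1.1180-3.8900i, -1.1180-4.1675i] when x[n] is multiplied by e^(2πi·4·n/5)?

Modulation property: DFT(ω_5^(-4n)·x[n]) = X[(k-4) mod 5], so circularly shift X by 4 positions.

X[k-4] = [-1.1180+4.1675i, 1.1180+3.8900i, 1.1180-3.8900i, -1.1180-4.1675i, 5]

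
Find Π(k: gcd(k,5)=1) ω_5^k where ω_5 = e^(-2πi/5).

The primitive 5th roots of unity are ω_5^k for k coprime to 5: k ∈ {1, 2, 3, 4}
Their product equals the constant term of the cyclotomic polynomial Φ_5(x) up to sign.
For n ≥ 3, the product of all primitive nth roots of unity is 1. (For n=1 it is 1; for n=2 it is -1.)

1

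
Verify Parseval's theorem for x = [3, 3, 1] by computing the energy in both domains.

Time domain:
Σ|x[n]|² = |3|² + |3|² + |1|² = 19.0000

Frequency domain:
(1/3)Σ|X[k]|² = (1/3)(|7|² + |1.0000-1.7321i|² + |1.0000+1.7321i|²) = (1/3)·57.0000 = 19.0000

Both sides agree, confirming Parseval's theorem.

Σ|x[n]|² = (1/N)Σ|X[k]|² = 19.0000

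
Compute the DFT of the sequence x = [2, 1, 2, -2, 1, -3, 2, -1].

X[k] = Σ(n=0 to 7) x[n] · ω_8^(nk)
where ω_8 = e^(-2πi/8)

Computing each X[k]:
X[0] = 2
X[1] = 4.5355-2.1213i
X[2] = -1-1i
X[3] = -2.5355-2.1213i
X[4] = 12
X[5] = -2.5355+2.1213i
X[6] = -1+1i
X[7] = 4.5355+2.1213i

X = [2, 4.5355-2.1213i, -1-1i, -2.5355-2.1213i, 12, -2.5355+2.1213i, -1+1i, 4.5355+2.1213i]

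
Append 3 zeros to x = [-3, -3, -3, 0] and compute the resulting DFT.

Original 4-point DFT: [-9, 3i, -3, -3i]
Zero-padded 7-point DFT provides frequency interpolation.

DFT_7([x, 0, ...]) = [-9, -4.2029+5.2703i, 0.3705+1.6231i, -2.1676-1.0438i, -2.1676+1.0438i, 0.3705-1.6231i, -4.2029-5.2703i]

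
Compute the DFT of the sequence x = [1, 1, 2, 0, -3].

X[k] = Σ(n=0 to 4) x[n] · ω_5^(nk)
where ω_5 = e^(-2πi/5)

Computing each X[k]:
X[0] = 1
X[1] = -1.2361-4.9798i
X[2] = 3.2361-0.4490i
X[3] = 3.2361+0.4490i
X[4] = -1.2361+4.9798i

X = [1, -1.2361-4.9798i, 3.2361-0.4490i, 3.2361+0.4490i, -1.2361+4.9798i]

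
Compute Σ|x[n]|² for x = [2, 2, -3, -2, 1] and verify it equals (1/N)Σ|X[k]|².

Time domain:
Σ|x[n]|² = |2|² + |2|² + |-3|² + |-2|² + |1|² = 22.0000

Frequency domain:
(1/5)Σ|X[k]|² = (1/5)(|0|² + |6.9721-0.3633i|² + |-1.9721-1.5388i|² + |-1.9721+1.5388i|² + |6.9721+0.3633i|²) = (1/5)·110.0000 = 22.0000

Both sides agree, confirming Parseval's theorem.

Σ|x[n]|² = (1/N)Σ|X[k]|² = 22.0000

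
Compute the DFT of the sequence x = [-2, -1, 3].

X[k] = Σ(n=0 to 2) x[n] · ω_3^(nk)
where ω_3 = e^(-2πi/3)

Computing each X[k]:
X[0] = 0
X[1] = -3.0000+3.4641i
X[2] = -3.0000-3.4641i

X = [0, -3.0000+3.4641i, -3.0000-3.4641i]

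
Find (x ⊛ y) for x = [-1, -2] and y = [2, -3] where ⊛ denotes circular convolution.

(x ⊛ y)[n] = Σ(m=0 to 1) x[m] · y[(n-m) mod 2]

Computing each output sample:
(x ⊛ y)[0] = 4
(x ⊛ y)[1] = -1

x ⊛ y = [4, -1]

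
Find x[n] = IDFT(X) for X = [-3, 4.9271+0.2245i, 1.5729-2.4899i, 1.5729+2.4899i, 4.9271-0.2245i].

x[n] = (1/5) Σ(k=0 to 4) X[k] · e^(2πikn/5)

Computing each x[n]:
x[0] = 2
x[1] = 0
x[2] = -3
x[3] = -1
x[4] = -1

x = [2, 0, -3, -1, -1]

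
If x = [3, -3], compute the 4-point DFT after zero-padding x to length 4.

Original 2-point DFT: [0, 6]
Zero-padded 4-point DFT provides frequency interpolation.

DFT_4([x, 0, ...]) = [0, 3+3i, 6, 3-3i]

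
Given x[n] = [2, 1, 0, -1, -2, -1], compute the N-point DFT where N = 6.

X[k] = Σ(n=0 to 5) x[n] · ω_6^(nk)
where ω_6 = e^(-2πi/6)

Computing each X[k]:
X[0] = -1
X[1] = 4.0000-3.4641i
X[2] = 2
X[3] = 1
X[4] = 2
X[5] = 4.0000+3.4641i

X = [-1, 4.0000-3.4641i, 2, 1, 2, 4.0000+3.4641i]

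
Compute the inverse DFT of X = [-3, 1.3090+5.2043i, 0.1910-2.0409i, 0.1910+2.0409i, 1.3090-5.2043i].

x[n] = (1/5) Σ(k=0 to 4) X[k] · e^(2πikn/5)

Computing each x[n]:
x[0] = 0
x[1] = -2
x[2] = -3
x[3] = 1
x[4] = 1

x = [0, -2, -3, 1, 1]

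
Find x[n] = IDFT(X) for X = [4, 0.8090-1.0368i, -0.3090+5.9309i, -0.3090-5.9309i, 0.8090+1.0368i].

x[n] = (1/5) Σ(k=0 to 4) X[k] · e^(2πikn/5)

Computing each x[n]:
x[0] = 1
x[1] = 0
x[2] = 3
x[3] = -2
x[4] = 2

x = [1, 0, 3, -2, 2]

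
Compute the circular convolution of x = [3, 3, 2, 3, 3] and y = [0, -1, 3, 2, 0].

(x ⊛ y)[n] = Σ(m=0 to 4) x[m] · y[(n-m) mod 5]

Computing each output sample:
(x ⊛ y)[0] = 10
(x ⊛ y)[1] = 12
(x ⊛ y)[2] = 12
(x ⊛ y)[3] = 13
(x ⊛ y)[4] = 9

x ⊛ y = [10, 12, 12, 13, 9]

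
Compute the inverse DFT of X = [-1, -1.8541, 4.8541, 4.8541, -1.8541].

x[n] = (1/5) Σ(k=0 to 4) X[k] · e^(2πikn/5)

Computing each x[n]:
x[0] = 1
x[1] = -2
x[2] = 1
x[3] = 1
x[4] = -2

x = [1, -2, 1, 1, -2]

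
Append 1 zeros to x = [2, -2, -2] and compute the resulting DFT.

Original 3-point DFT: [-2, 4, 4]
Zero-padded 4-point DFT provides frequency interpolation.

DFT_4([x, 0, ...]) = [-2, 4+2i, 2, 4-2i]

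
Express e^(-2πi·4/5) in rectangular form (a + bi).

ω_5^4 = e^(-2πi·4/5)
= cos(-2π·4/5) + i·sin(-2π·4/5)
= cos(-8π/5) + i·sin(-8π/5)

ω_5^4 = cos(-8π/5) + i·sin(-8π/5) = 0.3090+0.9511i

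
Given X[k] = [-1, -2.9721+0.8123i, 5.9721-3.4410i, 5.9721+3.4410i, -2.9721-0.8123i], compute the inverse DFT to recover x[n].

x[n] = (1/5) Σ(k=0 to 4) X[k] · e^(2πikn/5)

Computing each x[n]:
x[0] = 1
x[1] = -2
x[2] = 0
x[3] = 3
x[4] = -3

x = [1, -2, 0, 3, -3]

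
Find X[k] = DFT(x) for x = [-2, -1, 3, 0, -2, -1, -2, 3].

X[k] = Σ(n=0 to 7) x[n] · ω_8^(nk)
where ω_8 = e^(-2πi/8)

Computing each X[k]:
X[0] = -2
X[1] = 2.1213-2.8787i
X[2] = -5+5i
X[3] = -2.1213+7.1213i
X[4] = -4
X[5] = -2.1213-7.1213i
X[6] = -5-5i
X[7] = 2.1213+2.8787i

X = [-2, 2.1213-2.8787i, -5+5i, -2.1213+7.1213i, -4, -2.1213-7.1213i, -5-5i, 2.1213+2.8787i]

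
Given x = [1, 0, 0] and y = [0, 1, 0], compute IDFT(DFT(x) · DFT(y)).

(x ⊛ y)[n] = Σ(m=0 to 2) x[m] · y[(n-m) mod 3]

Computing each output sample:
(x ⊛ y)[0] = 0
(x ⊛ y)[1] = 1
(x ⊛ y)[2] = 0

x ⊛ y = [0, 1, 0]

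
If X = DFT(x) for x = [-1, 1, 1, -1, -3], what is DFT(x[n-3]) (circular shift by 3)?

Time shift by 3: X_shifted[k] = ω_5^(3k) · X[k]
Shifted x = [1, -1, -3, -1, 1]

DFT(x[n-3]) = [-3, 4.2361+3.0777i, -0.2361-0.7265i, -0.2361+0.7265i, 4.2361-3.0777i]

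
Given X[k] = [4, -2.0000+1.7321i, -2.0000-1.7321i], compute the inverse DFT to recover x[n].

x[n] = (1/3) Σ(k=0 to 2) X[k] · e^(2πikn/3)

Computing each x[n]:
x[0] = 0
x[1] = 1
x[2] = 3

x = [0, 1, 3]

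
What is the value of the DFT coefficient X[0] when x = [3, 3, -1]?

X[0] = Σ(n=0 to 2) x[n] · ω_3^0 = Σ x[n]
= (3) + (3) + (-1)

X[0] = 5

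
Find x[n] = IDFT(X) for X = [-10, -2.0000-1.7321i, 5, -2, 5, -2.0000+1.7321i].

x[n] = (1/6) Σ(k=0 to 5) X[k] · e^(2πikn/6)

Computing each x[n]:
x[0] = -1
x[1] = -2
x[2] = -2
x[3] = 1
x[4] = -3
x[5] = -3

x = [-1, -2, -2, 1, -3, -3]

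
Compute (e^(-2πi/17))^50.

Since ω_17^17 = 1, powers reduce modulo 17.
50 mod 17 = 16
So ω_17^50 = ω_17^16 = e^(-2πi·16/17)

ω_17^50 = ω_17^16 = 0.9325+0.3612i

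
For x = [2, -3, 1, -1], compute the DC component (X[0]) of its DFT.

X[0] = Σ(n=0 to 3) x[n] · ω_4^0 = Σ x[n]
= (2) + (-3) + (1) + (-1)

X[0] = -1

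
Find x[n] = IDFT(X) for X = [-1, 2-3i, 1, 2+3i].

x[n] = (1/4) Σ(k=0 to 3) X[k] · e^(2πikn/4)

Computing each x[n]:
x[0] = 1
x[1] = 1
x[2] = -1
x[3] = -2

x = [1, 1, -1, -2]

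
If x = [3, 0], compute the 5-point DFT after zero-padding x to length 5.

Original 2-point DFT: [3, 3]
Zero-padded 5-point DFT provides frequency interpolation.

DFT_5([x, 0, ...]) = [3, 3, 3, 3, 3]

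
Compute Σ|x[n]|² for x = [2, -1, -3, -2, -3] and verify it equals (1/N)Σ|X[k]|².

Time domain:
Σ|x[n]|² = |2|² + |-1|² + |-3|² + |-2|² + |-3|² = 27.0000

Frequency domain:
(1/5)Σ|X[k]|² = (1/5)(|-7|² + |4.8090-1.3143i|² + |3.6910-2.1266i|² + |3.6910+2.1266i|² + |4.8090+1.3143i|²) = (1/5)·135.0000 = 27.0000

Both sides agree, confirming Parseval's theorem.

Σ|x[n]|² = (1/N)Σ|X[k]|² = 27.0000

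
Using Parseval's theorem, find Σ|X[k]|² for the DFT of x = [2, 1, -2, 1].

Parseval: Σ|x[n]|² = (1/N)Σ|X[k]|², so Σ|X[k]|² = N·Σ|x[n]|² = 4·10.0000

Σ|X[k]|² = N·Σ|x[n]|² = 4·10.0000 = 40.0000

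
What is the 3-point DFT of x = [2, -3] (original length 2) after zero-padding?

Original 2-point DFT: [-1, 5]
Zero-padded 3-point DFT provides frequency interpolation.

DFT_3([x, 0, ...]) = [-1, 3.5000+2.5981i, 3.5000-2.5981i]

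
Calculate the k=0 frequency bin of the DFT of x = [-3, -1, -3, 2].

X[0] = Σ(n=0 to 3) x[n] · ω_4^0 = Σ x[n]
= (-3) + (-1) + (-3) + (2)

X[0] = -5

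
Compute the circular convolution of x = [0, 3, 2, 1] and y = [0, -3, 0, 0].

(x ⊛ y)[n] = Σ(m=0 to 3) x[m] · y[(n-m) mod 4]

Computing each output sample:
(x ⊛ y)[0] = -3
(x ⊛ y)[1] = 0
(x ⊛ y)[2] = -9
(x ⊛ y)[3] = -6

x ⊛ y = [-3, 0, -9, -6]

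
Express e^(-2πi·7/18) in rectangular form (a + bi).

ω_18^7 = e^(-2πi·7/18)
= cos(-2π·7/18) + i·sin(-2π·7/18)
= cos(-14π/18) + i·sin(-14π/18)

ω_18^7 = cos(-14π/18) + i·sin(-14π/18) = -0.7660-0.6428i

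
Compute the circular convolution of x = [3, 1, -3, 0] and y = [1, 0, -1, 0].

(x ⊛ y)[n] = Σ(m=0 to 3) x[m] · y[(n-m) mod 4]

Computing each output sample:
(x ⊛ y)[0] = 6
(x ⊛ y)[1] = 1
(x ⊛ y)[2] = -6
(x ⊛ y)[3] = -1

x ⊛ y = [6, 1, -6, -1]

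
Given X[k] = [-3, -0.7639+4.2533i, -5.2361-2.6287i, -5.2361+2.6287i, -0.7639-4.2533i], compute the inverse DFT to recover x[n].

x[n] = (1/5) Σ(k=0 to 4) X[k] · e^(2πikn/5)

Computing each x[n]:
x[0] = -3
x[1] = 0
x[2] = -3
x[3] = 1
x[4] = 2

x = [-3, 0, -3, 1, 2]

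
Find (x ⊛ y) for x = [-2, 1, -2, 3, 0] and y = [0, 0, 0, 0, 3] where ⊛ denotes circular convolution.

(x ⊛ y)[n] = Σ(m=0 to 4) x[m] · y[(n-m) mod 5]

Computing each output sample:
(x ⊛ y)[0] = 3
(x ⊛ y)[1] = -6
(x ⊛ y)[2] = 9
(x ⊛ y)[3] = 0
(x ⊛ y)[4] = -6

x ⊛ y = [3, -6, 9, 0, -6]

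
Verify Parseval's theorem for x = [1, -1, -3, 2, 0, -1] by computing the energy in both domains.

Time domain:
Σ|x[n]|² = |1|² + |-1|² + |-3|² + |2|² + |0|² + |-1|² = 16.0000

Frequency domain:
(1/6)Σ|X[k]|² = (1/6)(|-2|² + |-0.5000+2.5981i|² + |5.5000-2.5981i|² + |-2|² + |5.5000+2.5981i|² + |-0.5000-2.5981i|²) = (1/6)·96.0000 = 16.0000

Both sides agree, confirming Parseval's theorem.

Σ|x[n]|² = (1/N)Σ|X[k]|² = 16.0000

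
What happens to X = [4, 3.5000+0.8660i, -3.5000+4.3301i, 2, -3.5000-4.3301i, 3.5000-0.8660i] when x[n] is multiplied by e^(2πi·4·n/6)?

Modulation property: DFT(ω_6^(-4n)·x[n]) = X[(k-4) mod 6], so circularly shift X by 4 positions.

X[k-4] = [-3.5000+4.3301i, 2, -3.5000-4.3301i, 3.5000-0.8660i, 4, 3.5000+0.8660i]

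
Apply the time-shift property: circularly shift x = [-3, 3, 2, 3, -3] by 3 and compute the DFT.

Time shift by 3: X_shifted[k] = ω_5^(3k) · X[k]
Shifted x = [2, 3, -3, -3, 3]

DFT(x[n-3]) = [2, 8.7082, -4.7082, -4.7082, 8.7082]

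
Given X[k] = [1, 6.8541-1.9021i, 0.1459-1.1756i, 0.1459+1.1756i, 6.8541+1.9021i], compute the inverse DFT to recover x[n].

x[n] = (1/5) Σ(k=0 to 4) X[k] · e^(2πikn/5)

Computing each x[n]:
x[0] = 3
x[1] = 2
x[2] = -2
x[3] = -2
x[4] = 0

x = [3, 2, -2, -2, 0]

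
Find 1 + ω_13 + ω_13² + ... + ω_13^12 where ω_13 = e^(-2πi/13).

Sum of all nth roots of unity equals 0 for n > 1 (geometric series with r ≠ 1).

0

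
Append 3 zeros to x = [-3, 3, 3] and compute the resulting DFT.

Original 3-point DFT: [3, -6, -6]
Zero-padded 6-point DFT provides frequency interpolation.

DFT_6([x, 0, ...]) = [3, -3.0000-5.1962i, -6, -3, -6, -3.0000+5.1962i]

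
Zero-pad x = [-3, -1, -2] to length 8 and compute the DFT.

Original 3-point DFT: [-6, -1.5000-0.8660i, -1.5000+0.8660i]
Zero-padded 8-point DFT provides frequency interpolation.

DFT_8([x, 0, ...]) = [-6, -3.7071+2.7071i, -1+1i, -2.2929-1.2929i, -4, -2.2929+1.2929i, -1-1i, -3.7071-2.7071i]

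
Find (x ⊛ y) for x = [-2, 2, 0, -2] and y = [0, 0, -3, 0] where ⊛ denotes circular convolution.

(x ⊛ y)[n] = Σ(m=0 to 3) x[m] · y[(n-m) mod 4]

Computing each output sample:
(x ⊛ y)[0] = 0
(x ⊛ y)[1] = 6
(x ⊛ y)[2] = 6
(x ⊛ y)[3] = -6

x ⊛ y = [0, 6, 6, -6]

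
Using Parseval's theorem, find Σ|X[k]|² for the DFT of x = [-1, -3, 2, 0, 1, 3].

Parseval: Σ|x[n]|² = (1/N)Σ|X[k]|², so Σ|X[k]|² = N·Σ|x[n]|² = 6·24.0000

Σ|X[k]|² = N·Σ|x[n]|² = 6·24.0000 = 144.0000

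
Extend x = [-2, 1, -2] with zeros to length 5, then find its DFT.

Original 3-point DFT: [-3, -1.5000-2.5981i, -1.5000+2.5981i]
Zero-padded 5-point DFT provides frequency interpolation.

DFT_5([x, 0, ...]) = [-3, -0.0729+0.2245i, -3.4271-2.4899i, -3.4271+2.4899i, -0.0729-0.2245i]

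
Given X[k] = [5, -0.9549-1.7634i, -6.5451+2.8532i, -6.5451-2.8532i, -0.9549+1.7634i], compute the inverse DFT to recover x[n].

x[n] = (1/5) Σ(k=0 to 4) X[k] · e^(2πikn/5)

Computing each x[n]:
x[0] = -2
x[1] = 3
x[2] = 2
x[3] = -1
x[4] = 3

x = [-2, 3, 2, -1, 3]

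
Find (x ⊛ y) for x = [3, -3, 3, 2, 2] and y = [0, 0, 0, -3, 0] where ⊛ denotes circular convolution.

(x ⊛ y)[n] = Σ(m=0 to 4) x[m] · y[(n-m) mod 5]

Computing each output sample:
(x ⊛ y)[0] = -9
(x ⊛ y)[1] = -6
(x ⊛ y)[2] = -6
(x ⊛ y)[3] = -9
(x ⊛ y)[4] = 9

x ⊛ y = [-9, -6, -6, -9, 9]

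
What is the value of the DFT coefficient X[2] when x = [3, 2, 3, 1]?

X[2] = Σ(n=0 to 3) x[n] · ω_4^(2n) where ω_4 = e^(-2πi/4)
= (3)·ω_4^0 + (2)·ω_4^2 + (3)·ω_4^4 + (1)·ω_4^6

X[2] = 3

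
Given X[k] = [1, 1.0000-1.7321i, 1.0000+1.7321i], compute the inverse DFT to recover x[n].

x[n] = (1/3) Σ(k=0 to 2) X[k] · e^(2πikn/3)

Computing each x[n]:
x[0] = 1
x[1] = 1
x[2] = -1

x = [1, 1, -1]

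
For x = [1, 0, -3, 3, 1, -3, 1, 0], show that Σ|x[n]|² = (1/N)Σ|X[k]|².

Time domain:
Σ|x[n]|² = |1|² + |0|² + |-3|² + |3|² + |1|² + |-3|² + |1|² + |0|² = 30.0000

Frequency domain:
(1/8)Σ|X[k]|² = (1/8)(|0|² + |-0.2426i|² + |4+6i|² + |-8.2426i|² + |0|² + |8.2426i|² + |4-6i|² + |0.2426i|²) = (1/8)·240.0000 = 30.0000

Both sides agree, confirming Parseval's theorem.

Σ|x[n]|² = (1/N)Σ|X[k]|² = 30.0000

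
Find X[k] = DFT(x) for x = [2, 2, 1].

X[k] = Σ(n=0 to 2) x[n] · ω_3^(nk)
where ω_3 = e^(-2πi/3)

Computing each X[k]:
X[0] = 5
X[1] = 0.5000-0.8660i
X[2] = 0.5000+0.8660i

X = [5, 0.5000-0.8660i, 0.5000+0.8660i]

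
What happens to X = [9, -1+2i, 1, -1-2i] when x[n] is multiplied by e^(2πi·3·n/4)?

Modulation property: DFT(ω_4^(-3n)·x[n]) = X[(k-3) mod 4], so circularly shift X by 3 positions.

X[k-3] = [-1+2i, 1, -1-2i, 9]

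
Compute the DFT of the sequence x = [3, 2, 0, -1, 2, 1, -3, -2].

X[k] = Σ(n=0 to 7) x[n] · ω_8^(nk)
where ω_8 = e^(-2πi/8)

Computing each X[k]:
X[0] = 2
X[1] = 1.0000-4.4142i
X[2] = 8-6i
X[3] = 1.0000+1.5858i
X[4] = 2
X[5] = 1.0000-1.5858i
X[6] = 8+6i
X[7] = 1.0000+4.4142i

X = [2, 1.0000-4.4142i, 8-6i, 1.0000+1.5858i, 2, 1.0000-1.5858i, 8+6i, 1.0000+4.4142i]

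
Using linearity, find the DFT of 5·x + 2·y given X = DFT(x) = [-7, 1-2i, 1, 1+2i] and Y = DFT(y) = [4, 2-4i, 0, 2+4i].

By linearity: DFT(5x + 2y) = 5·DFT(x) + 2·DFT(y)
= 5·[-7, 1-2i, 1, 1+2i] + 2·[4, 2-4i, 0, 2+4i]

Computing element-wise:
Z[0] = 5·(-7) + 2·(4) = -27
Z[1] = 5·(1-2i) + 2·(2-4i) = 9-18i
Z[2] = 5·(1) + 2·(0) = 5
Z[3] = 5·(1+2i) + 2·(2+4i) = 9+18i

DFT(5x + 2y) = 5·X + 2·Y = [-27, 9-18i, 5, 9+18i]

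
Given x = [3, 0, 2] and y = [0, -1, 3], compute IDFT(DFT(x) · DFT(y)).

(x ⊛ y)[n] = Σ(m=0 to 2) x[m] · y[(n-m) mod 3]

Computing each output sample:
(x ⊛ y)[0] = -2
(x ⊛ y)[1] = 3
(x ⊛ y)[2] = 9

x ⊛ y = [-2, 3, 9]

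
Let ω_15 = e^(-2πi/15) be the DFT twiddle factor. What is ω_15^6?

ω_15^6 = e^(-2πi·6/15)
= cos(-2π·6/15) + i·sin(-2π·6/15)
= cos(-12π/15) + i·sin(-12π/15)

ω_15^6 = cos(-12π/15) + i·sin(-12π/15) = -0.8090-0.5878i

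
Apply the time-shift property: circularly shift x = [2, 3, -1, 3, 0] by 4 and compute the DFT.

Time shift by 4: X_shifted[k] = ω_5^(4k) · X[k]
Shifted x = [3, -1, 3, 0, 2]

DFT(x[n-4]) = [7, 0.8820+1.0898i, 3.1180+4.6165i, 3.1180-4.6165i, 0.8820-1.0898i]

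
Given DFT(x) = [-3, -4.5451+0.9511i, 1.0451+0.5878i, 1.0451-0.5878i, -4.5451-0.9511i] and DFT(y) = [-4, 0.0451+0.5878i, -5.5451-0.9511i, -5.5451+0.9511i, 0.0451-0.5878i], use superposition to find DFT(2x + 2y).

By linearity: DFT(2x + 2y) = 2·DFT(x) + 2·DFT(y)
= 2·[-3, -4.5451+0.9511i, 1.0451+0.5878i, 1.0451-0.5878i, -4.5451-0.9511i] + 2·[-4, 0.0451+0.5878i, -5.5451-0.9511i, -5.5451+0.9511i, 0.0451-0.5878i]

Computing element-wise:
Z[0] = 2·(-3) + 2·(-4) = -14
Z[1] = 2·(-4.5451+0.9511i) + 2·(0.0451+0.5878i) = -9.0000+3.0778i
Z[2] = 2·(1.0451+0.5878i) + 2·(-5.5451-0.9511i) = -9.0000-0.7266i
Z[3] = 2·(1.0451-0.5878i) + 2·(-5.5451+0.9511i) = -9.0000+0.7266i
Z[4] = 2·(-4.5451-0.9511i) + 2·(0.0451-0.5878i) = -9.0000-3.0778i

DFT(2x + 2y) = 2·X + 2·Y = [-14, -9.0000+3.0778i, -9.0000-0.7266i, -9.0000+0.7266i, -9.0000-3.0778i]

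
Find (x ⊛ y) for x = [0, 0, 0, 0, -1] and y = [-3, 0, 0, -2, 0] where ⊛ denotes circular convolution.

(x ⊛ y)[n] = Σ(m=0 to 4) x[m] · y[(n-m) mod 5]

Computing each output sample:
(x ⊛ y)[0] = 0
(x ⊛ y)[1] = 0
(x ⊛ y)[2] = 2
(x ⊛ y)[3] = 0
(x ⊛ y)[4] = 3

x ⊛ y = [0, 0, 2, 0, 3]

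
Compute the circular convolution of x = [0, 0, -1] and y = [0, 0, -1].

(x ⊛ y)[n] = Σ(m=0 to 2) x[m] · y[(n-m) mod 3]

Computing each output sample:
(x ⊛ y)[0] = 0
(x ⊛ y)[1] = 1
(x ⊛ y)[2] = 0

x ⊛ y = [0, 1, 0]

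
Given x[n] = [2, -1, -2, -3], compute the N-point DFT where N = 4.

X[k] = Σ(n=0 to 3) x[n] · ω_4^(nk)
where ω_4 = e^(-2πi/4)

Computing each X[k]:
X[0] = -4
X[1] = 4-2i
X[2] = 4
X[3] = 4+2i

X = [-4, 4-2i, 4, 4+2i]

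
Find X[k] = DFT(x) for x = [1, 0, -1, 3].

X[k] = Σ(n=0 to 3) x[n] · ω_4^(nk)
where ω_4 = e^(-2πi/4)

Computing each X[k]:
X[0] = 3
X[1] = 2+3i
X[2] = -3
X[3] = 2-3i

X = [3, 2+3i, -3, 2-3i]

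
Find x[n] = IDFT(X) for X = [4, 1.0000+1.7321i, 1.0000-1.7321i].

x[n] = (1/3) Σ(k=0 to 2) X[k] · e^(2πikn/3)

Computing each x[n]:
x[0] = 2
x[1] = 0
x[2] = 2

x = [2, 0, 2]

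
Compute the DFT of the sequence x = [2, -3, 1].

X[k] = Σ(n=0 to 2) x[n] · ω_3^(nk)
where ω_3 = e^(-2πi/3)

Computing each X[k]:
X[0] = 0
X[1] = 3.0000+3.4641i
X[2] = 3.0000-3.4641i

X = [0, 3.0000+3.4641i, 3.0000-3.4641i]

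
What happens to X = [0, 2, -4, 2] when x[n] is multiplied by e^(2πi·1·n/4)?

Modulation property: DFT(ω_4^(-1n)·x[n]) = X[(k-1) mod 4], so circularly shift X by 1 positions.

X[k-1] = [2, 0, 2, -4]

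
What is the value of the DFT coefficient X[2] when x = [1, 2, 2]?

X[2] = Σ(n=0 to 2) x[n] · ω_3^(2n) where ω_3 = e^(-2πi/3)
= (1)·ω_3^0 + (2)·ω_3^2 + (2)·ω_3^4

X[2] = -1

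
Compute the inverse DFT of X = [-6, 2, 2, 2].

x[n] = (1/4) Σ(k=0 to 3) X[k] · e^(2πikn/4)

Computing each x[n]:
x[0] = 0
x[1] = -2
x[2] = -2
x[3] = -2

x = [0, -2, -2, -2]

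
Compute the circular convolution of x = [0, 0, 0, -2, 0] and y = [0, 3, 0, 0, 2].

(x ⊛ y)[n] = Σ(m=0 to 4) x[m] · y[(n-m) mod 5]

Computing each output sample:
(x ⊛ y)[0] = 0
(x ⊛ y)[1] = 0
(x ⊛ y)[2] = -4
(x ⊛ y)[3] = 0
(x ⊛ y)[4] = -6

x ⊛ y = [0, 0, -4, 0, -6]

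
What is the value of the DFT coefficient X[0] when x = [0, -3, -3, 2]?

X[0] = Σ(n=0 to 3) x[n] · ω_4^0 = Σ x[n]
= (0) + (-3) + (-3) + (2)

X[0] = -4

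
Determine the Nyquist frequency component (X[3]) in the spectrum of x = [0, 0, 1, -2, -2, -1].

X[3] = Σ(n=0 to 5) x[n] · ω_6^(3n) where ω_6 = e^(-2πi/6)
= (0)·ω_6^0 + (0)·ω_6^3 + (1)·ω_6^6 + (-2)·ω_6^9 + (-2)·ω_6^12 + (-1)·ω_6^15

X[3] = 2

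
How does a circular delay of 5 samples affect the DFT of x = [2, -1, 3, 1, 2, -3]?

Time shift by 5: X_shifted[k] = ω_6^(5k) · X[k]
Shifted x = [-1, 3, 1, 2, -3, 2]

DFT(x[n-5]) = [4, 0.5000-4.3301i, -0.5000+2.5981i, -10, -0.5000-2.5981i, 0.5000+4.3301i]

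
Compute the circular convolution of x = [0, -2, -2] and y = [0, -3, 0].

(x ⊛ y)[n] = Σ(m=0 to 2) x[m] · y[(n-m) mod 3]

Computing each output sample:
(x ⊛ y)[0] = 6
(x ⊛ y)[1] = 0
(x ⊛ y)[2] = 6

x ⊛ y = [6, 0, 6]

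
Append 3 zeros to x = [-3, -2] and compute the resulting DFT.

Original 2-point DFT: [-5, -1]
Zero-padded 5-point DFT provides frequency interpolation.

DFT_5([x, 0, ...]) = [-5, -3.6180+1.9021i, -1.3820+1.1756i, -1.3820-1.1756i, -3.6180-1.9021i]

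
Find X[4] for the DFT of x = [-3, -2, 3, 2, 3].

X[4] = Σ(n=0 to 4) x[n] · ω_5^(4n) where ω_5 = e^(-2πi/5)
= (-3)·ω_5^0 + (-2)·ω_5^4 + (3)·ω_5^8 + (2)·ω_5^12 + (3)·ω_5^16

X[4] = -6.7361-4.1675i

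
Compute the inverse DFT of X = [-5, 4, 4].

x[n] = (1/3) Σ(k=0 to 2) X[k] · e^(2πikn/3)

Computing each x[n]:
x[0] = 1
x[1] = -3
x[2] = -3

x = [1, -3, -3]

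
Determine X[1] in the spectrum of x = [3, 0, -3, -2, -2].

X[1] = Σ(n=0 to 4) x[n] · ω_5^(1n) where ω_5 = e^(-2πi/5)
= (3)·ω_5^0 + (0)·ω_5^1 + (-3)·ω_5^2 + (-2)·ω_5^3 + (-2)·ω_5^4

X[1] = 6.4271-1.3143i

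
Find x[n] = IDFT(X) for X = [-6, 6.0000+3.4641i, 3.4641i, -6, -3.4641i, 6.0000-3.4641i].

x[n] = (1/6) Σ(k=0 to 5) X[k] · e^(2πikn/6)

Computing each x[n]:
x[0] = 0
x[1] = -1
x[2] = -3
x[3] = -2
x[4] = -3
x[5] = 3

x = [0, -1, -3, -2, -3, 3]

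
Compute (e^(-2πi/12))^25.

Since ω_12^12 = 1, powers reduce modulo 12.
25 mod 12 = 1
So ω_12^25 = ω_12^1 = e^(-2πi·1/12)

ω_12^25 = ω_12^1 = 0.8660-0.5000i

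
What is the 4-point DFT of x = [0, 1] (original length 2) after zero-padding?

Original 2-point DFT: [1, -1]
Zero-padded 4-point DFT provides frequency interpolation.

DFT_4([x, 0, ...]) = [1, -1i, -1, 1i]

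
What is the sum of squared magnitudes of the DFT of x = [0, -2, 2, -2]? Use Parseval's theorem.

Parseval: Σ|x[n]|² = (1/N)Σ|X[k]|², so Σ|X[k]|² = N·Σ|x[n]|² = 4·12.0000

Σ|X[k]|² = N·Σ|x[n]|² = 4·12.0000 = 48.0000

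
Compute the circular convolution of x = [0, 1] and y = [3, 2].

(x ⊛ y)[n] = Σ(m=0 to 1) x[m] · y[(n-m) mod 2]

Computing each output sample:
(x ⊛ y)[0] = 2
(x ⊛ y)[1] = 3

x ⊛ y = [2, 3]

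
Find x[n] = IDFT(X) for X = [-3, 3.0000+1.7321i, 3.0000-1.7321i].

x[n] = (1/3) Σ(k=0 to 2) X[k] · e^(2πikn/3)

Computing each x[n]:
x[0] = 1
x[1] = -3
x[2] = -1

x = [1, -3, -1]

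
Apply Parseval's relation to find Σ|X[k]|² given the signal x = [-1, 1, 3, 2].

Parseval: Σ|x[n]|² = (1/N)Σ|X[k]|², so Σ|X[k]|² = N·Σ|x[n]|² = 4·15.0000

Σ|X[k]|² = N·Σ|x[n]|² = 4·15.0000 = 60.0000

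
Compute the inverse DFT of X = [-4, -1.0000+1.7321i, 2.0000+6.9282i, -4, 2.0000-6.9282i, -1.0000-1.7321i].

x[n] = (1/6) Σ(k=0 to 5) X[k] · e^(2πikn/6)

Computing each x[n]:
x[0] = -1
x[1] = -3
x[2] = 0
x[3] = 1
x[4] = -3
x[5] = 2

x = [-1, -3, 0, 1, -3, 2]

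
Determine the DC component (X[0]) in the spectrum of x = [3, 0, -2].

X[0] = Σ(n=0 to 2) x[n] · ω_3^0 = Σ x[n]
= (3) + (0) + (-2)

X[0] = 1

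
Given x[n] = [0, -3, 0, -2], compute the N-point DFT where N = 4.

X[k] = Σ(n=0 to 3) x[n] · ω_4^(nk)
where ω_4 = e^(-2πi/4)

Computing each X[k]:
X[0] = -5
X[1] = 1i
X[2] = 5
X[3] = -1i

X = [-5, 1i, 5, -1i]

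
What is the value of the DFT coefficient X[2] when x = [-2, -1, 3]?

X[2] = Σ(n=0 to 2) x[n] · ω_3^(2n) where ω_3 = e^(-2πi/3)
= (-2)·ω_3^0 + (-1)·ω_3^2 + (3)·ω_3^4

X[2] = -3.0000-3.4641i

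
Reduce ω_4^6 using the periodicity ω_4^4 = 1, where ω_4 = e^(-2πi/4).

Since ω_4^4 = 1, powers reduce modulo 4.
6 mod 4 = 2
So ω_4^6 = ω_4^2 = e^(-2πi·2/4)

ω_4^6 = ω_4^2 = -1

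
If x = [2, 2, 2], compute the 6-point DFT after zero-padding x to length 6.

Original 3-point DFT: [6, 0, 0]
Zero-padded 6-point DFT provides frequency interpolation.

DFT_6([x, 0, ...]) = [6, 2.0000-3.4641i, 0, 2, 0, 2.0000+3.4641i]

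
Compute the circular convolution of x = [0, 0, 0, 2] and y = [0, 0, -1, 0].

(x ⊛ y)[n] = Σ(m=0 to 3) x[m] · y[(n-m) mod 4]

Computing each output sample:
(x ⊛ y)[0] = 0
(x ⊛ y)[1] = -2
(x ⊛ y)[2] = 0
(x ⊛ y)[3] = 0

x ⊛ y = [0, -2, 0, 0]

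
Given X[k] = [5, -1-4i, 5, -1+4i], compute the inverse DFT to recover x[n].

x[n] = (1/4) Σ(k=0 to 3) X[k] · e^(2πikn/4)

Computing each x[n]:
x[0] = 2
x[1] = 2
x[2] = 3
x[3] = -2

x = [2, 2, 3, -2]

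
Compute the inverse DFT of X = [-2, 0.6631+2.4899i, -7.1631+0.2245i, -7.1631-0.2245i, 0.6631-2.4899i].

x[n] = (1/5) Σ(k=0 to 4) X[k] · e^(2πikn/5)

Computing each x[n]:
x[0] = -3
x[1] = 1
x[2] = -2
x[3] = -1
x[4] = 3

x = [-3, 1, -2, -1, 3]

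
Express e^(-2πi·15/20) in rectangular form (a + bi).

ω_20^15 = e^(-2πi·15/20)
= cos(-2π·15/20) + i·sin(-2π·15/20)
= cos(-30π/20) + i·sin(-30π/20)

ω_20^15 = cos(-30π/20) + i·sin(-30π/20) = 1i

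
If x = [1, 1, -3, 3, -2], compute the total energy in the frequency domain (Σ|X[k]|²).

Parseval: Σ|x[n]|² = (1/N)Σ|X[k]|², so Σ|X[k]|² = N·Σ|x[n]|² = 5·24.0000

Σ|X[k]|² = N·Σ|x[n]|² = 5·24.0000 = 120.0000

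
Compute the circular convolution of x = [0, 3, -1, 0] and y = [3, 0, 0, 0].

(x ⊛ y)[n] = Σ(m=0 to 3) x[m] · y[(n-m) mod 4]

Computing each output sample:
(x ⊛ y)[0] = 0
(x ⊛ y)[1] = 9
(x ⊛ y)[2] = -3
(x ⊛ y)[3] = 0

x ⊛ y = [0, 9, -3, 0]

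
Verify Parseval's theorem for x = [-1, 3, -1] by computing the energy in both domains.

Time domain:
Σ|x[n]|² = |-1|² + |3|² + |-1|² = 11.0000

Frequency domain:
(1/3)Σ|X[k]|² = (1/3)(|1|² + |-2.0000-3.4641i|² + |-2.0000+3.4641i|²) = (1/3)·33.0000 = 11.0000

Both sides agree, confirming Parseval's theorem.

Σ|x[n]|² = (1/N)Σ|X[k]|² = 11.0000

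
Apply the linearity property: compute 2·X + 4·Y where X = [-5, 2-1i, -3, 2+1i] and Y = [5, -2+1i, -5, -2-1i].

By linearity: DFT(2x + 4y) = 2·DFT(x) + 4·DFT(y)
= 2·[-5, 2-1i, -3, 2+1i] + 4·[5, -2+1i, -5, -2-1i]

Computing element-wise:
Z[0] = 2·(-5) + 4·(5) = 10
Z[1] = 2·(2-1i) + 4·(-2+1i) = -4+2i
Z[2] = 2·(-3) + 4·(-5) = -26
Z[3] = 2·(2+1i) + 4·(-2-1i) = -4-2i

DFT(2x + 4y) = 2·X + 4·Y = [10, -4+2i, -26, -4-2i]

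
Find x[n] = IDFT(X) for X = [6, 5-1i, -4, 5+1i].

x[n] = (1/4) Σ(k=0 to 3) X[k] · e^(2πikn/4)

Computing each x[n]:
x[0] = 3
x[1] = 3
x[2] = -2
x[3] = 2

x = [3, 3, -2, 2]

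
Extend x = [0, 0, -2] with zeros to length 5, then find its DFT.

Original 3-point DFT: [-2, 1.0000-1.7321i, 1.0000+1.7321i]
Zero-padded 5-point DFT provides frequency interpolation.

DFT_5([x, 0, ...]) = [-2, 1.6180+1.1756i, -0.6180-1.9021i, -0.6180+1.9021i, 1.6180-1.1756i]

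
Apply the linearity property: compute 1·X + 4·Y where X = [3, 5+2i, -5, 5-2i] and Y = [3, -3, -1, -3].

By linearity: DFT(1x + 4y) = 1·DFT(x) + 4·DFT(y)
= 1·[3, 5+2i, -5, 5-2i] + 4·[3, -3, -1, -3]

Computing element-wise:
Z[0] = 1·(3) + 4·(3) = 15
Z[1] = 1·(5+2i) + 4·(-3) = -7+2i
Z[2] = 1·(-5) + 4·(-1) = -9
Z[3] = 1·(5-2i) + 4·(-3) = -7-2i

DFT(1x + 4y) = 1·X + 4·Y = [15, -7+2i, -9, -7-2i]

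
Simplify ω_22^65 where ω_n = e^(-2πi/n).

Since ω_22^22 = 1, powers reduce modulo 22.
65 mod 22 = 21
So ω_22^65 = ω_22^21 = e^(-2πi·21/22)

ω_22^65 = ω_22^21 = 0.9595+0.2817i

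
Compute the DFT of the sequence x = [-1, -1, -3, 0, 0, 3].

X[k] = Σ(n=0 to 5) x[n] · ω_6^(nk)
where ω_6 = e^(-2πi/6)

Computing each X[k]:
X[0] = -2
X[1] = 1.5000+6.0622i
X[2] = -0.5000+0.8660i
X[3] = -6
X[4] = -0.5000-0.8660i
X[5] = 1.5000-6.0622i

X = [-2, 1.5000+6.0622i, -0.5000+0.8660i, -6, -0.5000-0.8660i, 1.5000-6.0622i]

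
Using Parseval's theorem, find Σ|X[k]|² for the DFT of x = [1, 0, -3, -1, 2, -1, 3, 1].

Parseval: Σ|x[n]|² = (1/N)Σ|X[k]|², so Σ|X[k]|² = N·Σ|x[n]|² = 8·26.0000

Σ|X[k]|² = N·Σ|x[n]|² = 8·26.0000 = 208.0000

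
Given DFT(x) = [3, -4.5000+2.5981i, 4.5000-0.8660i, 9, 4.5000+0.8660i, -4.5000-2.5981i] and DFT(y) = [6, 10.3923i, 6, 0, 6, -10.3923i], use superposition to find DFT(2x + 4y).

By linearity: DFT(2x + 4y) = 2·DFT(x) + 4·DFT(y)
= 2·[3, -4.5000+2.5981i, 4.5000-0.8660i, 9, 4.5000+0.8660i, -4.5000-2.5981i] + 4·[6, 10.3923i, 6, 0, 6, -10.3923i]

Computing element-wise:
Z[0] = 2·(3) + 4·(6) = 30
Z[1] = 2·(-4.5000+2.5981i) + 4·(10.3923i) = -9.0000+46.7654i
Z[2] = 2·(4.5000-0.8660i) + 4·(6) = 33.0000-1.7320i
Z[3] = 2·(9) + 4·(0) = 18
Z[4] = 2·(4.5000+0.8660i) + 4·(6) = 33.0000+1.7320i
Z[5] = 2·(-4.5000-2.5981i) + 4·(-10.3923i) = -9.0000-46.7654i

DFT(2x + 4y) = 2·X + 4·Y = [30, -9.0000+46.7654i, 33.0000-1.7320i, 18, 33.0000+1.7320i, -9.0000-46.7654i]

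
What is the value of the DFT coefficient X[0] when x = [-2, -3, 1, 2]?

X[0] = Σ(n=0 to 3) x[n] · ω_4^0 = Σ x[n]
= (-2) + (-3) + (1) + (2)

X[0] = -2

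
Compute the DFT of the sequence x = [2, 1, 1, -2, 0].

X[k] = Σ(n=0 to 4) x[n] · ω_5^(nk)
where ω_5 = e^(-2πi/5)

Computing each X[k]:
X[0] = 2
X[1] = 3.1180-2.7144i
X[2] = 0.8820+2.2654i
X[3] = 0.8820-2.2654i
X[4] = 3.1180+2.7144i

X = [2, 3.1180-2.7144i, 0.8820+2.2654i, 0.8820-2.2654i, 3.1180+2.7144i]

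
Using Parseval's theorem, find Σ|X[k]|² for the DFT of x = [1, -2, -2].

Parseval: Σ|x[n]|² = (1/N)Σ|X[k]|², so Σ|X[k]|² = N·Σ|x[n]|² = 3·9.0000

Σ|X[k]|² = N·Σ|x[n]|² = 3·9.0000 = 27.0000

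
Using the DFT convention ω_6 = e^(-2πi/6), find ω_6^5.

ω_6^5 = e^(-2πi·5/6)
= cos(-2π·5/6) + i·sin(-2π·5/6)
= cos(-10π/6) + i·sin(-10π/6)

ω_6^5 = cos(-10π/6) + i·sin(-10π/6) = 0.5000+0.8660i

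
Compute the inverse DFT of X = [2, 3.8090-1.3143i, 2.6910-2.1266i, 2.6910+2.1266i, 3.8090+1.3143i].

x[n] = (1/5) Σ(k=0 to 4) X[k] · e^(2πikn/5)

Computing each x[n]:
x[0] = 3
x[1] = 1
x[2] = -1
x[3] = 0
x[4] = -1

x = [3, 1, -1, 0, -1]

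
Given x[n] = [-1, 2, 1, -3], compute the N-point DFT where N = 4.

X[k] = Σ(n=0 to 3) x[n] · ω_4^(nk)
where ω_4 = e^(-2πi/4)

Computing each X[k]:
X[0] = -1
X[1] = -2-5i
X[2] = 1
X[3] = -2+5i

X = [-1, -2-5i, 1, -2+5i]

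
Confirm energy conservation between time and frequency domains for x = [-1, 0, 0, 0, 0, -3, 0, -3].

Time domain:
Σ|x[n]|² = |-1|² + |0|² + |0|² + |0|² + |0|² + |-3|² + |0|² + |-3|² = 19.0000

Frequency domain:
(1/8)Σ|X[k]|² = (1/8)(|-7|² + |-1.0000-4.2426i|² + |-1|² + |-1.0000-4.2426i|² + |5|² + |-1.0000+4.2426i|² + |-1|² + |-1.0000+4.2426i|²) = (1/8)·152.0000 = 19.0000

Both sides agree, confirming Parseval's theorem.

Σ|x[n]|² = (1/N)Σ|X[k]|² = 19.0000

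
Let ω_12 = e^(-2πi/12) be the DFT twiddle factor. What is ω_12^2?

ω_12^2 = e^(-2πi·2/12)
= cos(-2π·2/12) + i·sin(-2π·2/12)
= cos(-4π/12) + i·sin(-4π/12)

ω_12^2 = cos(-4π/12) + i·sin(-4π/12) = 0.5000-0.8660i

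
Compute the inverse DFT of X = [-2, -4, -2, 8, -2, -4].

x[n] = (1/6) Σ(k=0 to 5) X[k] · e^(2πikn/6)

Computing each x[n]:
x[0] = -1
x[1] = -2
x[2] = 2
x[3] = -1
x[4] = 2
x[5] = -2

x = [-1, -2, 2, -1, 2, -2]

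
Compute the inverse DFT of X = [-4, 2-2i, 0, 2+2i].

x[n] = (1/4) Σ(k=0 to 3) X[k] · e^(2πikn/4)

Computing each x[n]:
x[0] = 0
x[1] = 0
x[2] = -2
x[3] = -2

x = [0, 0, -2, -2]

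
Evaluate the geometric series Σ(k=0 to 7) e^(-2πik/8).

Sum of all nth roots of unity equals 0 for n > 1 (geometric series with r ≠ 1).

0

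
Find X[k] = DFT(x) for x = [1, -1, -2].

X[k] = Σ(n=0 to 2) x[n] · ω_3^(nk)
where ω_3 = e^(-2πi/3)

Computing each X[k]:
X[0] = -2
X[1] = 2.5000-0.8660i
X[2] = 2.5000+0.8660i

X = [-2, 2.5000-0.8660i, 2.5000+0.8660i]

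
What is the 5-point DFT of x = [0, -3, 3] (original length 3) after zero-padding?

Original 3-point DFT: [0, 5.1962i, -5.1962i]
Zero-padded 5-point DFT provides frequency interpolation.

DFT_5([x, 0, ...]) = [0, -3.3541+1.0898i, 3.3541+4.6165i, 3.3541-4.6165i, -3.3541-1.0898i]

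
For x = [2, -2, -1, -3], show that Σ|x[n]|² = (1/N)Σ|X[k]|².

Time domain:
Σ|x[n]|² = |2|² + |-2|² + |-1|² + |-3|² = 18.0000

Frequency domain:
(1/4)Σ|X[k]|² = (1/4)(|-4|² + |3-1i|² + |6|² + |3+1i|²) = (1/4)·72.0000 = 18.0000

Both sides agree, confirming Parseval's theorem.

Σ|x[n]|² = (1/N)Σ|X[k]|² = 18.0000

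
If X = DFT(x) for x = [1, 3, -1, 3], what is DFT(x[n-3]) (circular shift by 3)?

Time shift by 3: X_shifted[k] = ω_4^(3k) · X[k]
Shifted x = [3, -1, 3, 1]

DFT(x[n-3]) = [6, 2i, 6, -2i]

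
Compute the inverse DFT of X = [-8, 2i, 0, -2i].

x[n] = (1/4) Σ(k=0 to 3) X[k] · e^(2πikn/4)

Computing each x[n]:
x[0] = -2
x[1] = -3
x[2] = -2
x[3] = -1

x = [-2, -3, -2, -1]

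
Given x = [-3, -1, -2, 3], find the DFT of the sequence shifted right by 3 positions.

Time shift by 3: X_shifted[k] = ω_4^(3k) · X[k]
Shifted x = [-1, -2, 3, -3]

DFT(x[n-3]) = [-3, -4-1i, 7, -4+1i]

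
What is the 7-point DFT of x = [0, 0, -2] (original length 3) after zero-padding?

Original 3-point DFT: [-2, 1.0000-1.7321i, 1.0000+1.7321i]
Zero-padded 7-point DFT provides frequency interpolation.

DFT_7([x, 0, ...]) = [-2, 0.4450+1.9499i, 1.8019-0.8678i, -1.2470-1.5637i, -1.2470+1.5637i, 1.8019+0.8678i, 0.4450-1.9499i]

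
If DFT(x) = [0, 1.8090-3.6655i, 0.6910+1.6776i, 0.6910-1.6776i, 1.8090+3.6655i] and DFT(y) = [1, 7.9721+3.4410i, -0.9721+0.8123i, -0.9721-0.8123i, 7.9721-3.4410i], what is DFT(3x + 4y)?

By linearity: DFT(3x + 4y) = 3·DFT(x) + 4·DFT(y)
= 3·[0, 1.8090-3.6655i, 0.6910+1.6776i, 0.6910-1.6776i, 1.8090+3.6655i] + 4·[1, 7.9721+3.4410i, -0.9721+0.8123i, -0.9721-0.8123i, 7.9721-3.4410i]

Computing element-wise:
Z[0] = 3·(0) + 4·(1) = 4
Z[1] = 3·(1.8090-3.6655i) + 4·(7.9721+3.4410i) = 37.3154+2.7675i
Z[2] = 3·(0.6910+1.6776i) + 4·(-0.9721+0.8123i) = -1.8154+8.2820i
Z[3] = 3·(0.6910-1.6776i) + 4·(-0.9721-0.8123i) = -1.8154-8.2820i
Z[4] = 3·(1.8090+3.6655i) + 4·(7.9721-3.4410i) = 37.3154-2.7675i

DFT(3x + 4y) = 3·X + 4·Y = [4, 37.3154+2.7675i, -1.8154+8.2820i, -1.8154-8.2820i, 37.3154-2.7675i]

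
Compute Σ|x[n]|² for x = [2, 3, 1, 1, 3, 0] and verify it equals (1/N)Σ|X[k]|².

Time domain:
Σ|x[n]|² = |2|² + |3|² + |1|² + |1|² + |3|² + |0|² = 24.0000

Frequency domain:
(1/6)Σ|X[k]|² = (1/6)(|10|² + |0.5000-0.8660i|² + |-0.5000-4.3301i|² + |2|² + |-0.5000+4.3301i|² + |0.5000+0.8660i|²) = (1/6)·144.0000 = 24.0000

Both sides agree, confirming Parseval's theorem.

Σ|x[n]|² = (1/N)Σ|X[k]|² = 24.0000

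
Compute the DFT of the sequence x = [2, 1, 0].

X[k] = Σ(n=0 to 2) x[n] · ω_3^(nk)
where ω_3 = e^(-2πi/3)

Computing each X[k]:
X[0] = 3
X[1] = 1.5000-0.8660i
X[2] = 1.5000+0.8660i

X = [3, 1.5000-0.8660i, 1.5000+0.8660i]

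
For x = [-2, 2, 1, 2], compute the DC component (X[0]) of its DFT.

X[0] = Σ(n=0 to 3) x[n] · ω_4^0 = Σ x[n]
= (-2) + (2) + (1) + (2)

X[0] = 3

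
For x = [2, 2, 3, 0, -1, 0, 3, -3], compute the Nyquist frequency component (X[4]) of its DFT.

X[4] = Σ(n=0 to 7) x[n] · ω_8^(4n) where ω_8 = e^(-2πi/8)
= (2)·ω_8^0 + (2)·ω_8^4 + (3)·ω_8^8 + (0)·ω_8^12 + (-1)·ω_8^16 + (0)·ω_8^20 + (3)·ω_8^24 + (-3)·ω_8^28

X[4] = 8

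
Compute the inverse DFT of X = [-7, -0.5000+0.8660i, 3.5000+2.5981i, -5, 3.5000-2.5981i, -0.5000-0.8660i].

x[n] = (1/6) Σ(k=0 to 5) X[k] · e^(2πikn/6)

Computing each x[n]:
x[0] = -1
x[1] = -2
x[2] = -2
x[3] = 1
x[4] = -3
x[5] = 0

x = [-1, -2, -2, 1, -3, 0]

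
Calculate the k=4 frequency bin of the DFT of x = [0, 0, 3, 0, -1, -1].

X[4] = Σ(n=0 to 5) x[n] · ω_6^(4n) where ω_6 = e^(-2πi/6)
= (0)·ω_6^0 + (0)·ω_6^4 + (3)·ω_6^8 + (0)·ω_6^12 + (-1)·ω_6^16 + (-1)·ω_6^20

X[4] = -0.5000-2.5981i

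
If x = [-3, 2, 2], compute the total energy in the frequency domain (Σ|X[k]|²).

Parseval: Σ|x[n]|² = (1/N)Σ|X[k]|², so Σ|X[k]|² = N·Σ|x[n]|² = 3·17.0000

Σ|X[k]|² = N·Σ|x[n]|² = 3·17.0000 = 51.0000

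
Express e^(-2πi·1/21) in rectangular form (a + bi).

ω_21^1 = e^(-2πi·1/21)
= cos(-2π·1/21) + i·sin(-2π·1/21)
= cos(-2π/21) + i·sin(-2π/21)

ω_21^1 = cos(-2π/21) + i·sin(-2π/21) = 0.9556-0.2948i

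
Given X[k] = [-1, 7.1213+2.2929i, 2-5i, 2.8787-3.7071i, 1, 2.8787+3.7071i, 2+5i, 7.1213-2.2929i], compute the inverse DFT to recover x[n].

x[n] = (1/8) Σ(k=0 to 7) X[k] · e^(2πikn/8)

Computing each x[n]:
x[0] = 3
x[1] = 2
x[2] = -2
x[3] = -2
x[4] = -2
x[5] = 0
x[6] = 1
x[7] = -1

x = [3, 2, -2, -2, -2, 0, 1, -1]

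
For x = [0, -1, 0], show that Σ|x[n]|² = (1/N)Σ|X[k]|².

Time domain:
Σ|x[n]|² = |0|² + |-1|² + |0|² = 1.0000

Frequency domain:
(1/3)Σ|X[k]|² = (1/3)(|-1|² + |0.5000+0.8660i|² + |0.5000-0.8660i|²) = (1/3)·3.0000 = 1.0000

Both sides agree, confirming Parseval's theorem.

Σ|x[n]|² = (1/N)Σ|X[k]|² = 1.0000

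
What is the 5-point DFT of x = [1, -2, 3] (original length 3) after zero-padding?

Original 3-point DFT: [2, 0.5000+4.3301i, 0.5000-4.3301i]
Zero-padded 5-point DFT provides frequency interpolation.

DFT_5([x, 0, ...]) = [2, -2.0451+0.1388i, 3.5451+4.0287i, 3.5451-4.0287i, -2.0451-0.1388i]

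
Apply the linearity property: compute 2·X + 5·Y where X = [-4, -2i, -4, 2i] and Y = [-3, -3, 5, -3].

By linearity: DFT(2x + 5y) = 2·DFT(x) + 5·DFT(y)
= 2·[-4, -2i, -4, 2i] + 5·[-3, -3, 5, -3]

Computing element-wise:
Z[0] = 2·(-4) + 5·(-3) = -23
Z[1] = 2·(-2i) + 5·(-3) = -15-4i
Z[2] = 2·(-4) + 5·(5) = 17
Z[3] = 2·(2i) + 5·(-3) = -15+4i

DFT(2x + 5y) = 2·X + 5·Y = [-23, -15-4i, 17, -15+4i]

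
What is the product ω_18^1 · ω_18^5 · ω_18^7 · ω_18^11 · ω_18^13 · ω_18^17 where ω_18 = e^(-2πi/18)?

The primitive 18th roots of unity are ω_18^k for k coprime to 18: k ∈ {1, 5, 7, 11, 13, 17}
Their product equals the constant term of the cyclotomic polynomial Φ_18(x) up to sign.
For n ≥ 3, the product of all primitive nth roots of unity is 1. (For n=1 it is 1; for n=2 it is -1.)

1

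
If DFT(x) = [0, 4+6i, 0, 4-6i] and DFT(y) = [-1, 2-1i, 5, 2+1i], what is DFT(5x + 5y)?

By linearity: DFT(5x + 5y) = 5·DFT(x) + 5·DFT(y)
= 5·[0, 4+6i, 0, 4-6i] + 5·[-1, 2-1i, 5, 2+1i]

Computing element-wise:
Z[0] = 5·(0) + 5·(-1) = -5
Z[1] = 5·(4+6i) + 5·(2-1i) = 30+25i
Z[2] = 5·(0) + 5·(5) = 25
Z[3] = 5·(4-6i) + 5·(2+1i) = 30-25i

DFT(5x + 5y) = 5·X + 5·Y = [-5, 30+25i, 25, 30-25i]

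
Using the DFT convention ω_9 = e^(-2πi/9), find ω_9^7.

ω_9^7 = e^(-2πi·7/9)
= cos(-2π·7/9) + i·sin(-2π·7/9)
= cos(-14π/9) + i·sin(-14π/9)

ω_9^7 = cos(-14π/9) + i·sin(-14π/9) = 0.1736+0.9848i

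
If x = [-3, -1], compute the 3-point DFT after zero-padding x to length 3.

Original 2-point DFT: [-4, -2]
Zero-padded 3-point DFT provides frequency interpolation.

DFT_3([x, 0, ...]) = [-4, -2.5000+0.8660i, -2.5000-0.8660i]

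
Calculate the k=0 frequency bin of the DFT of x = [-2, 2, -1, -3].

X[0] = Σ(n=0 to 3) x[n] · ω_4^0 = Σ x[n]
= (-2) + (2) + (-1) + (-3)

X[0] = -4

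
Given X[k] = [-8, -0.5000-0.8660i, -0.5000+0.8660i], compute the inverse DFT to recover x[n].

x[n] = (1/3) Σ(k=0 to 2) X[k] · e^(2πikn/3)

Computing each x[n]:
x[0] = -3
x[1] = -2
x[2] = -3

x = [-3, -2, -3]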